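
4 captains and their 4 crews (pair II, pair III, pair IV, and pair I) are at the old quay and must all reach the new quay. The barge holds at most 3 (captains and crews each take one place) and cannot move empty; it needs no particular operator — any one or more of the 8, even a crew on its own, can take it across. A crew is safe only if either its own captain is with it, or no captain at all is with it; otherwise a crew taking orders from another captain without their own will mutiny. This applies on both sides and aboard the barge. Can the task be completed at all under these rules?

1. captain II and crew II cross → the new quay.
2. captain II crosses ← the old quay.
3. captain II, captain III, and crew III cross → the new quay.
4. captain II and crew II cross ← the old quay.
5. captain I, captain II, and captain IV cross → the new quay.
6. crew III crosses ← the old quay.
7. crew II and crew III cross → the new quay.
8. crew II crosses ← the old quay.
9. crew I, crew II, and crew IV cross → the new quay.

Yes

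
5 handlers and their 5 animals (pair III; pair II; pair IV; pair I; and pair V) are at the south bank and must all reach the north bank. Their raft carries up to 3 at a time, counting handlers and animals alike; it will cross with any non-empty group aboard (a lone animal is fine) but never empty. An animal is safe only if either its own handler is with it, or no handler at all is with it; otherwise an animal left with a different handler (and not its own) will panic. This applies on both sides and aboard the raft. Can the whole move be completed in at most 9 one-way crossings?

Counting alone: each trip to the north bank takes at most 3 across and each return brings at least 1 back, so after t trips out (and t−1 returns) at most 3t − (t−1) of the 10 are across; that first reaches 10 at t = 5, so at least 9 crossings are needed.
The safety rule pushes this higher. Following every safe sequence of crossings, the most of the 10 that can be at the north bank as the raft arrives there on crossing 9 is 9 — never all 10.
So the move cannot be finished within 9 crossings. (The shortest complete plan takes 11:)
1. animal III and handler III cross → the north bank.
2. handler III crosses ← the south bank.
3. animal I, animal II, and animal IV cross → the north bank.
4. animal III crosses ← the south bank.
5. handler I, handler II, and handler IV cross → the north bank.
6. animal II and handler II cross ← the south bank.
7. handler II, handler III, and handler V cross → the north bank.
8. animal IV crosses ← the south bank.
9. animal II and animal III cross → the north bank.
10. animal III crosses ← the south bank.
11. animal III, animal IV, and animal V cross → the north bank.

No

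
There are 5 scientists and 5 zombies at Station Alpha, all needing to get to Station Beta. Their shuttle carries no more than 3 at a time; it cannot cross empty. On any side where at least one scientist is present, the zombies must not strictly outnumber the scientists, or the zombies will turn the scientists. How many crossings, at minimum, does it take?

Counting alone: each trip to Station Beta takes at most 3 across and each return brings at least 1 back, so after t trips out (and t−1 returns) at most 3t − (t−1) of the 10 are across; that first reaches 10 at t = 5, so at least 9 crossings are needed.
The safety rule pushes this higher. Following every safe sequence of crossings, the most of the 10 that can be at Station Beta as the shuttle arrives there on crossing 9 is 9 — never all 10.
So no plan with fewer than 11 crossings exists, and this one achieves 11:
1. 2 zombies → Station Beta.  (Station Alpha: 5S 3Z; Station Beta: 0S 2Z)
2. 1 zombie ← Station Alpha.  (Station Alpha: 5S 4Z; Station Beta: 0S 1Z)
3. 3 zombies → Station Beta.  (Station Alpha: 5S 1Z; Station Beta: 0S 4Z)
4. 1 zombie ← Station Alpha.  (Station Alpha: 5S 2Z; Station Beta: 0S 3Z)
5. 3 scientists → Station Beta.  (Station Alpha: 2S 2Z; Station Beta: 3S 3Z)
6. 1 scientist and 1 zombie ← Station Alpha.  (Station Alpha: 3S 3Z; Station Beta: 2S 2Z)
7. 3 scientists → Station Beta.  (Station Alpha: 0S 3Z; Station Beta: 5S 2Z)
8. 1 zombie ← Station Alpha.  (Station Alpha: 0S 4Z; Station Beta: 5S 1Z)
9. 2 zombies → Station Beta.  (Station Alpha: 0S 2Z; Station Beta: 5S 3Z)
10. 1 zombie ← Station Alpha.  (Station Alpha: 0S 3Z; Station Beta: 5S 2Z)
11. 3 zombies → Station Beta.  (Station Alpha: 0S 0Z; Station Beta: 5S 5Z)

11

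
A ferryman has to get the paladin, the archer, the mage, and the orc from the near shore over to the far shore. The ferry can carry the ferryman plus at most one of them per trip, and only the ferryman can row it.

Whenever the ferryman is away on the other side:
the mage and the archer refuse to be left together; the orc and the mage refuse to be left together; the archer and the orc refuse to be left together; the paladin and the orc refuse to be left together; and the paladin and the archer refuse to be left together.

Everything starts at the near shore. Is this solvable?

Whatever the first load, the items left behind include a forbidden pair without the ferryman. No opening move is safe, so no plan exists.

No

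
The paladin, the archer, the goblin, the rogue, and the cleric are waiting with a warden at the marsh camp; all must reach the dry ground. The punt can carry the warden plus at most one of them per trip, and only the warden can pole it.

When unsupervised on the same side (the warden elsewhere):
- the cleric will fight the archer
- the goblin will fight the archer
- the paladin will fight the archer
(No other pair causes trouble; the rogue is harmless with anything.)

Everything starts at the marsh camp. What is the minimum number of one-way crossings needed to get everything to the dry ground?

impossible

Following every safe sequence of crossings from the start, the most of the 5 that can be at the dry ground as the punt arrives there on crossings 1, 3, 5 is 1, 2, 3 respectively; the best ever achieved is 3 of 5.
From crossing 7 on, no configuration arises that was not already reachable earlier: only 18 distinct safe configurations (who is on which side, and where the punt is) can ever be reached, none of them has everyone across, and every continuation just revisits them. So no valid plan exists.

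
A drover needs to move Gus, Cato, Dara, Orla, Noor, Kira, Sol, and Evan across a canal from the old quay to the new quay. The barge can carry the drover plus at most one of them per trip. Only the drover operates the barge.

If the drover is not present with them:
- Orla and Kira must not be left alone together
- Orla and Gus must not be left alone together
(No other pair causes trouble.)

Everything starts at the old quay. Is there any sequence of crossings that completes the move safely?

1. Drover goes to the new quay with Orla.  [the old quay: Cato, Dara, Evan, Gus, Kira, Noor, Sol | the new quay: Orla]
2. Drover goes back to the old quay alone.  [the old quay: Cato, Dara, Evan, Gus, Kira, Noor, Sol | the new quay: Orla]
3. Drover goes to the new quay with Gus.  [the old quay: Cato, Dara, Evan, Kira, Noor, Sol | the new quay: Gus, Orla]
4. Drover goes back to the old quay with Orla.  [the old quay: Cato, Dara, Evan, Kira, Noor, Orla, Sol | the new quay: Gus]
5. Drover goes to the new quay with Kira.  [the old quay: Cato, Dara, Evan, Noor, Orla, Sol | the new quay: Gus, Kira]
6. Drover goes back to the old quay alone.  [the old quay: Cato, Dara, Evan, Noor, Orla, Sol | the new quay: Gus, Kira]
7. Drover goes to the new quay with Cato.  [the old quay: Dara, Evan, Noor, Orla, Sol | the new quay: Cato, Gus, Kira]
8. Drover goes back to the old quay alone.  [the old quay: Dara, Evan, Noor, Orla, Sol | the new quay: Cato, Gus, Kira]
9. Drover goes to the new quay with Dara.  [the old quay: Evan, Noor, Orla, Sol | the new quay: Cato, Dara, Gus, Kira]
10. Drover goes back to the old quay alone.  [the old quay: Evan, Noor, Orla, Sol | the new quay: Cato, Dara, Gus, Kira]
11. Drover goes to the new quay with Noor.  [the old quay: Evan, Orla, Sol | the new quay: Cato, Dara, Gus, Kira, Noor]
12. Drover goes back to the old quay alone.  [the old quay: Evan, Orla, Sol | the new quay: Cato, Dara, Gus, Kira, Noor]
13. Drover goes to the new quay with Sol.  [the old quay: Evan, Orla | the new quay: Cato, Dara, Gus, Kira, Noor, Sol]
14. Drover goes back to the old quay alone.  [the old quay: Evan, Orla | the new quay: Cato, Dara, Gus, Kira, Noor, Sol]
15. Drover goes to the new quay with Evan.  [the old quay: Orla | the new quay: Cato, Dara, Evan, Gus, Kira, Noor, Sol]
16. Drover goes back to the old quay alone.  [the old quay: Orla | the new quay: Cato, Dara, Evan, Gus, Kira, Noor, Sol]
17. Drover goes to the new quay with Orla.  [the old quay: — | the new quay: Cato, Dara, Evan, Gus, Kira, Noor, Orla, Sol]

Yes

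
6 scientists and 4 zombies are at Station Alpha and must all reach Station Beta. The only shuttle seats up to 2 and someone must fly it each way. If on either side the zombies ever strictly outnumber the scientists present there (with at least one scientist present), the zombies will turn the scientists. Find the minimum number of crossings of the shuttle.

17

Counting alone: each trip to Station Beta takes at most 2 across and each return brings at least 1 back, so after t trips out (and t−1 returns) at most 2t − (t−1) of the 10 are across; that first reaches 10 at t = 9, so at least 17 crossings are needed.
The plan below uses exactly 17 crossings, so it is optimal:
1. 2 zombies → Station Beta.  (Station Alpha: 6S 2Z; Station Beta: 0S 2Z)
2. 1 zombie ← Station Alpha.  (Station Alpha: 6S 3Z; Station Beta: 0S 1Z)
3. 2 zombies → Station Beta.  (Station Alpha: 6S 1Z; Station Beta: 0S 3Z)
4. 1 zombie ← Station Alpha.  (Station Alpha: 6S 2Z; Station Beta: 0S 2Z)
5. 2 scientists → Station Beta.  (Station Alpha: 4S 2Z; Station Beta: 2S 2Z)
6. 1 zombie ← Station Alpha.  (Station Alpha: 4S 3Z; Station Beta: 2S 1Z)
7. 1 scientist and 1 zombie → Station Beta.  (Station Alpha: 3S 2Z; Station Beta: 3S 2Z)
8. 1 zombie ← Station Alpha.  (Station Alpha: 3S 3Z; Station Beta: 3S 1Z)
9. 2 zombies → Station Beta.  (Station Alpha: 3S 1Z; Station Beta: 3S 3Z)
10. 1 zombie ← Station Alpha.  (Station Alpha: 3S 2Z; Station Beta: 3S 2Z)
11. 1 scientist and 1 zombie → Station Beta.  (Station Alpha: 2S 1Z; Station Beta: 4S 3Z)
12. 1 zombie ← Station Alpha.  (Station Alpha: 2S 2Z; Station Beta: 4S 2Z)
13. 2 zombies → Station Beta.  (Station Alpha: 2S 0Z; Station Beta: 4S 4Z)
14. 1 zombie ← Station Alpha.  (Station Alpha: 2S 1Z; Station Beta: 4S 3Z)
15. 1 scientist and 1 zombie → Station Beta.  (Station Alpha: 1S 0Z; Station Beta: 5S 4Z)
16. 1 zombie ← Station Alpha.  (Station Alpha: 1S 1Z; Station Beta: 5S 3Z)
17. 1 scientist and 1 zombie → Station Beta.  (Station Alpha: 0S 0Z; Station Beta: 6S 4Z)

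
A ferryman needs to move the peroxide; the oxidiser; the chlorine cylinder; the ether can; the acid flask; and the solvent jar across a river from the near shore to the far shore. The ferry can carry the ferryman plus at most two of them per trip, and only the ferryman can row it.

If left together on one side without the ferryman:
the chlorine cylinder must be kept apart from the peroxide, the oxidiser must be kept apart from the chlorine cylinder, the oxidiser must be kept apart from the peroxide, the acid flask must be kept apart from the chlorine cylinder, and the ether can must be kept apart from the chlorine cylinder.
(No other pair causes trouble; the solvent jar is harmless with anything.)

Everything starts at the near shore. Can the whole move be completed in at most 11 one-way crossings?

Yes

Yes — this plan uses 9 crossings (≤ 11):
1. Ferryman goes to the far shore with the chlorine cylinder and the peroxide.  [the near shore: the acid flask, the ether can, the oxidiser, the solvent jar | the far shore: the chlorine cylinder, the peroxide]
2. Ferryman goes back to the near shore with the peroxide.  [the near shore: the acid flask, the ether can, the oxidiser, the peroxide, the solvent jar | the far shore: the chlorine cylinder]
3. Ferryman goes to the far shore with the ether can and the peroxide.  [the near shore: the acid flask, the oxidiser, the solvent jar | the far shore: the chlorine cylinder, the ether can, the peroxide]
4. Ferryman goes back to the near shore with the chlorine cylinder.  [the near shore: the acid flask, the chlorine cylinder, the oxidiser, the solvent jar | the far shore: the ether can, the peroxide]
5. Ferryman goes to the far shore with the acid flask and the oxidiser.  [the near shore: the chlorine cylinder, the solvent jar | the far shore: the acid flask, the ether can, the oxidiser, the peroxide]
6. Ferryman goes back to the near shore with the peroxide.  [the near shore: the chlorine cylinder, the peroxide, the solvent jar | the far shore: the acid flask, the ether can, the oxidiser]
7. Ferryman goes to the far shore with the peroxide and the solvent jar.  [the near shore: the chlorine cylinder | the far shore: the acid flask, the ether can, the oxidiser, the peroxide, the solvent jar]
8. Ferryman goes back to the near shore with the peroxide.  [the near shore: the chlorine cylinder, the peroxide | the far shore: the acid flask, the ether can, the oxidiser, the solvent jar]
9. Ferryman goes to the far shore with the chlorine cylinder and the peroxide.  [the near shore: — | the far shore: the acid flask, the chlorine cylinder, the ether can, the oxidiser, the peroxide, the solvent jar]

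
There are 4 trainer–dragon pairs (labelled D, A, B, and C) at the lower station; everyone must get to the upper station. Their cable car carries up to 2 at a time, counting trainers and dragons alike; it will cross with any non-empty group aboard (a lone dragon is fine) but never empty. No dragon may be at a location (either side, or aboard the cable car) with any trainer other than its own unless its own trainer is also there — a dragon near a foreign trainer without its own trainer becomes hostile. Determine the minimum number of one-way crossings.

impossible

Following every safe sequence of crossings from the start, the most of the 8 that can be at the upper station as the cable car arrives there on crossings 1, 3, 5 is 2, 3, 4 respectively; the best ever achieved is 4 of 8.
From crossing 7 on, no configuration arises that was not already reachable earlier: only 44 distinct safe configurations (who is on which side, and where the cable car is) can ever be reached, none of them has everyone across, and every continuation just revisits them. So no valid plan exists.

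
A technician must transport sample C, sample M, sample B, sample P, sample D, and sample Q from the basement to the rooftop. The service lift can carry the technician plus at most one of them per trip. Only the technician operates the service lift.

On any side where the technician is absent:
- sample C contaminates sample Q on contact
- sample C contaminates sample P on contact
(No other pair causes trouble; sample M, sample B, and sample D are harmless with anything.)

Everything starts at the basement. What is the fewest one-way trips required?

Counting alone: the technician can take at most 1 across per trip to the rooftop, so moving all 6 needs at least 6 loaded trips out, with a return between consecutive ones — at least 11 crossings.
The safety rule pushes this higher. Following every safe sequence of crossings, the most of the 6 that can be at the rooftop as the service lift arrives there on crossing 11 is 5 — never all 6.
So no plan with fewer than 13 crossings exists, and this one achieves 13:
1. Technician goes to the rooftop with sample C.  [the basement: sample B, sample D, sample M, sample P, sample Q | the rooftop: sample C]
2. Technician goes back to the basement alone.  [the basement: sample B, sample D, sample M, sample P, sample Q | the rooftop: sample C]
3. Technician goes to the rooftop with sample M.  [the basement: sample B, sample D, sample P, sample Q | the rooftop: sample C, sample M]
4. Technician goes back to the basement alone.  [the basement: sample B, sample D, sample P, sample Q | the rooftop: sample C, sample M]
5. Technician goes to the rooftop with sample B.  [the basement: sample D, sample P, sample Q | the rooftop: sample B, sample C, sample M]
6. Technician goes back to the basement alone.  [the basement: sample D, sample P, sample Q | the rooftop: sample B, sample C, sample M]
7. Technician goes to the rooftop with sample P.  [the basement: sample D, sample Q | the rooftop: sample B, sample C, sample M, sample P]
8. Technician goes back to the basement with sample C.  [the basement: sample C, sample D, sample Q | the rooftop: sample B, sample M, sample P]
9. Technician goes to the rooftop with sample Q.  [the basement: sample C, sample D | the rooftop: sample B, sample M, sample P, sample Q]
10. Technician goes back to the basement alone.  [the basement: sample C, sample D | the rooftop: sample B, sample M, sample P, sample Q]
11. Technician goes to the rooftop with sample D.  [the basement: sample C | the rooftop: sample B, sample D, sample M, sample P, sample Q]
12. Technician goes back to the basement alone.  [the basement: sample C | the rooftop: sample B, sample D, sample M, sample P, sample Q]
13. Technician goes to the rooftop with sample C.  [the basement: — | the rooftop: sample B, sample C, sample D, sample M, sample P, sample Q]

13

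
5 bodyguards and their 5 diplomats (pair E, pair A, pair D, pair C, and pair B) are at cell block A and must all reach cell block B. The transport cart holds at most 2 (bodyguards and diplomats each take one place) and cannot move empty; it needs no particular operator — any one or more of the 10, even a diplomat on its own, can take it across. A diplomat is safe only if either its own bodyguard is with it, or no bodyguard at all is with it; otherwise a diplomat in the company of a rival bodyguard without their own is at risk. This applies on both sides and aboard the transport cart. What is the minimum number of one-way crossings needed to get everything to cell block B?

impossible

Following every safe sequence of crossings from the start, the most of the 10 that can be at cell block B as the transport cart arrives there on crossings 1, 3, 5, 7 is 2, 3, 4, 5 respectively; the best ever achieved is 5 of 10.
From crossing 9 on, no configuration arises that was not already reachable earlier: only 82 distinct safe configurations (who is on which side, and where the transport cart is) can ever be reached, none of them has everyone across, and every continuation just revisits them. So no valid plan exists.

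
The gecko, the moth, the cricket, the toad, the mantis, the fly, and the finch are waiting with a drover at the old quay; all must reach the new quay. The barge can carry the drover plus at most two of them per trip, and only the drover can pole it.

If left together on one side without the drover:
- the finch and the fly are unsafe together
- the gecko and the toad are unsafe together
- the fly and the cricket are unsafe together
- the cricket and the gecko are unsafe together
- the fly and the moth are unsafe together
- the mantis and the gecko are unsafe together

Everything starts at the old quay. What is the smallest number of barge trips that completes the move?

9

Counting alone: the drover can take at most 2 across per trip to the new quay, so moving all 7 needs at least 4 loaded trips out, with a return between consecutive ones — at least 7 crossings.
The safety rule pushes this higher. Following every safe sequence of crossings, the most of the 7 that can be at the new quay as the barge arrives there on crossing 7 is 6 — never all 7.
So no plan with fewer than 9 crossings exists, and this one achieves 9:
1. Drover goes to the new quay with the fly and the gecko.
2. Drover goes back to the old quay alone.
3. Drover goes to the new quay with the moth.
4. Drover goes back to the old quay with the fly.
5. Drover goes to the new quay with the cricket and the finch.
6. Drover goes back to the old quay with the gecko.
7. Drover goes to the new quay with the mantis and the toad.
8. Drover goes back to the old quay alone.
9. Drover goes to the new quay with the fly and the gecko.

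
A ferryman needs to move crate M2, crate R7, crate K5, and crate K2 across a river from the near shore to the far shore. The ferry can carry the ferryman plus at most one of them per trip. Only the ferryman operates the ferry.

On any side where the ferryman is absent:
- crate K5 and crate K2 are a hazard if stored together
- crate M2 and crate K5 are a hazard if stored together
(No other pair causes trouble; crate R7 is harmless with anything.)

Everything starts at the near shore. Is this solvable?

Yes

1. Ferryman goes to the far shore with crate K5.
2. Ferryman goes back to the near shore alone.
3. Ferryman goes to the far shore with crate M2.
4. Ferryman goes back to the near shore with crate K5.
5. Ferryman goes to the far shore with crate K2.
6. Ferryman goes back to the near shore alone.
7. Ferryman goes to the far shore with crate R7.
8. Ferryman goes back to the near shore alone.
9. Ferryman goes to the far shore with crate K5.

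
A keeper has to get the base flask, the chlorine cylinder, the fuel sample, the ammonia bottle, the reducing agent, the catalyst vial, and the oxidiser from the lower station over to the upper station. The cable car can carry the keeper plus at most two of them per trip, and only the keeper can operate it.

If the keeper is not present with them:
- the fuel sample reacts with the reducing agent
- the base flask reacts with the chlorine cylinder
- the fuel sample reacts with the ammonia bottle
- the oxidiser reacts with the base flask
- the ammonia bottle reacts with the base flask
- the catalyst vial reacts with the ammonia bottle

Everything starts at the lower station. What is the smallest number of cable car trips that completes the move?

Whatever the first load, the items left behind include a forbidden pair without the keeper. No opening move is safe, so no plan exists.

impossible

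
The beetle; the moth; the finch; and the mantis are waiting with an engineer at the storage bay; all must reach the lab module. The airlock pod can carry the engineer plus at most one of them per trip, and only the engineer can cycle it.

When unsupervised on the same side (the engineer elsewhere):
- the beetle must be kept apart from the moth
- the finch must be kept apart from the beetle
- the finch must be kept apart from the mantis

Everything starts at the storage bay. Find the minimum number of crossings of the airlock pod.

impossible

Whatever the first load, the items left behind include a forbidden pair without the engineer. No opening move is safe, so no plan exists.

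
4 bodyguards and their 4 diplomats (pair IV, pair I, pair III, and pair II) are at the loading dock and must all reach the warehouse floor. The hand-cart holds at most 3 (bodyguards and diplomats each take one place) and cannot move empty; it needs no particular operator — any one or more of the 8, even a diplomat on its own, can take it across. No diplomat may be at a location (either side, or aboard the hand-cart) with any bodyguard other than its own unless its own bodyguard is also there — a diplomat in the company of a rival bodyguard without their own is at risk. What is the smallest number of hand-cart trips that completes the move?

Counting alone: each trip to the warehouse floor takes at most 3 across and each return brings at least 1 back, so after t trips out (and t−1 returns) at most 3t − (t−1) of the 8 are across; that first reaches 8 at t = 4, so at least 7 crossings are needed.
The safety rule pushes this higher. Following every safe sequence of crossings, the most of the 8 that can be at the warehouse floor as the hand-cart arrives there on crossing 7 is 7 — never all 8.
So no plan with fewer than 9 crossings exists, and this one achieves 9:
1. bodyguard IV and diplomat IV cross → the warehouse floor.
2. bodyguard IV crosses ← the loading dock.
3. bodyguard I, bodyguard IV, and diplomat I cross → the warehouse floor.
4. bodyguard IV and diplomat IV cross ← the loading dock.
5. bodyguard II, bodyguard III, and bodyguard IV cross → the warehouse floor.
6. diplomat I crosses ← the loading dock.
7. diplomat I and diplomat IV cross → the warehouse floor.
8. diplomat IV crosses ← the loading dock.
9. diplomat II, diplomat III, and diplomat IV cross → the warehouse floor.

9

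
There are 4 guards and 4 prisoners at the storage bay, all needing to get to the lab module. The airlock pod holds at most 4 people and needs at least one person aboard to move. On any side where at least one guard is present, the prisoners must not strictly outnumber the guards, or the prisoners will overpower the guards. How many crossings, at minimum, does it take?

Counting alone: each trip to the lab module takes at most 4 across and each return brings at least 1 back, so after t trips out (and t−1 returns) at most 4t − (t−1) of the 8 are across; that first reaches 8 at t = 3, so at least 5 crossings are needed.
The plan below uses exactly 5 crossings, so it is optimal:
1. 2 prisoners → the lab module.  (the storage bay: 4G 2P; the lab module: 0G 2P)
2. 1 prisoner ← the storage bay.  (the storage bay: 4G 3P; the lab module: 0G 1P)
3. 4 guards → the lab module.  (the storage bay: 0G 3P; the lab module: 4G 1P)
4. 1 prisoner ← the storage bay.  (the storage bay: 0G 4P; the lab module: 4G 0P)
5. 4 prisoners → the lab module.  (the storage bay: 0G 0P; the lab module: 4G 4P)

5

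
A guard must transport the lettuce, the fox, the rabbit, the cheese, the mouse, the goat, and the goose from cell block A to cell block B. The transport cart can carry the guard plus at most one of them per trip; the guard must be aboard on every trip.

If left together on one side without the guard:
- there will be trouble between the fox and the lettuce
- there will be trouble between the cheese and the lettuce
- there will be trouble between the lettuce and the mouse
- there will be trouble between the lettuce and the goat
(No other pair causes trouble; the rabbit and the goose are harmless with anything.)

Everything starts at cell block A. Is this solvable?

No

Following every safe sequence of crossings from the start, the most of the 7 that can be at cell block B as the transport cart arrives there on crossings 1, 3, 5, 7 is 1, 2, 3, 4 respectively; the best ever achieved is 4 of 7.
From crossing 9 on, no configuration arises that was not already reachable earlier: only 44 distinct safe configurations (who is on which side, and where the transport cart is) can ever be reached, none of them has everyone across, and every continuation just revisits them. So no valid plan exists.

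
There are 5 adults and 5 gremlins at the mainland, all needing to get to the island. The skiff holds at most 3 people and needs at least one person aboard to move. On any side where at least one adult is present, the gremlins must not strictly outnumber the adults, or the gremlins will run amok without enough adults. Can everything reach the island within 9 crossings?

Counting alone: each trip to the island takes at most 3 across and each return brings at least 1 back, so after t trips out (and t−1 returns) at most 3t − (t−1) of the 10 are across; that first reaches 10 at t = 5, so at least 9 crossings are needed.
The safety rule pushes this higher. Following every safe sequence of crossings, the most of the 10 that can be at the island as the skiff arrives there on crossing 9 is 9 — never all 10.
So the move cannot be finished within 9 crossings. (The shortest complete plan takes 11:)
1. 2 gremlins → the island.  (the mainland: 5A 3G; the island: 0A 2G)
2. 1 gremlin ← the mainland.  (the mainland: 5A 4G; the island: 0A 1G)
3. 3 gremlins → the island.  (the mainland: 5A 1G; the island: 0A 4G)
4. 1 gremlin ← the mainland.  (the mainland: 5A 2G; the island: 0A 3G)
5. 3 adults → the island.  (the mainland: 2A 2G; the island: 3A 3G)
6. 1 adult and 1 gremlin ← the mainland.  (the mainland: 3A 3G; the island: 2A 2G)
7. 3 adults → the island.  (the mainland: 0A 3G; the island: 5A 2G)
8. 1 gremlin ← the mainland.  (the mainland: 0A 4G; the island: 5A 1G)
9. 2 gremlins → the island.  (the mainland: 0A 2G; the island: 5A 3G)
10. 1 gremlin ← the mainland.  (the mainland: 0A 3G; the island: 5A 2G)
11. 3 gremlins → the island.  (the mainland: 0A 0G; the island: 5A 5G)

No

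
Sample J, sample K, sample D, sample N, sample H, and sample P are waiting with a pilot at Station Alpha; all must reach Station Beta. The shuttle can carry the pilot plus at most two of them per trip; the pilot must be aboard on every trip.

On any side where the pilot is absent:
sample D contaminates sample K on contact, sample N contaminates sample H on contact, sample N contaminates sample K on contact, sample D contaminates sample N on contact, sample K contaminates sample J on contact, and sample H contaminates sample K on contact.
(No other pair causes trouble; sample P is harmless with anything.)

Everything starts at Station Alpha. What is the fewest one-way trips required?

Counting alone: the pilot can take at most 2 across per trip to Station Beta, so moving all 6 needs at least 3 loaded trips out, with a return between consecutive ones — at least 5 crossings.
The safety rule pushes this higher. Following every safe sequence of crossings, the most of the 6 that can be at Station Beta as the shuttle arrives there on crossings 5, 7 is 4, 5 respectively — never all 6.
So no plan with fewer than 9 crossings exists, and this one achieves 9:
1. Pilot goes to Station Beta with sample K and sample N.
2. Pilot goes back to Station Alpha with sample K.
3. Pilot goes to Station Beta with sample J and sample K.
4. Pilot goes back to Station Alpha with sample K.
5. Pilot goes to Station Beta with sample K and sample P.
6. Pilot goes back to Station Alpha with sample K.
7. Pilot goes to Station Beta with sample D and sample H.
8. Pilot goes back to Station Alpha with sample N.
9. Pilot goes to Station Beta with sample K and sample N.

9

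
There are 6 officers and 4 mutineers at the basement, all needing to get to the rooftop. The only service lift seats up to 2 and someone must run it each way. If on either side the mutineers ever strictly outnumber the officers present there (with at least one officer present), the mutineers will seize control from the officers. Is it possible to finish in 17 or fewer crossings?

Yes

Yes — this plan uses 17 crossings (≤ 17):
1. 2 mutineers → the rooftop.  (the basement: 6O 2M; the rooftop: 0O 2M)
2. 1 mutineer ← the basement.  (the basement: 6O 3M; the rooftop: 0O 1M)
3. 2 mutineers → the rooftop.  (the basement: 6O 1M; the rooftop: 0O 3M)
4. 1 mutineer ← the basement.  (the basement: 6O 2M; the rooftop: 0O 2M)
5. 2 officers → the rooftop.  (the basement: 4O 2M; the rooftop: 2O 2M)
6. 1 mutineer ← the basement.  (the basement: 4O 3M; the rooftop: 2O 1M)
7. 1 officer and 1 mutineer → the rooftop.  (the basement: 3O 2M; the rooftop: 3O 2M)
8. 1 mutineer ← the basement.  (the basement: 3O 3M; the rooftop: 3O 1M)
9. 2 mutineers → the rooftop.  (the basement: 3O 1M; the rooftop: 3O 3M)
10. 1 mutineer ← the basement.  (the basement: 3O 2M; the rooftop: 3O 2M)
11. 1 officer and 1 mutineer → the rooftop.  (the basement: 2O 1M; the rooftop: 4O 3M)
12. 1 mutineer ← the basement.  (the basement: 2O 2M; the rooftop: 4O 2M)
13. 2 mutineers → the rooftop.  (the basement: 2O 0M; the rooftop: 4O 4M)
14. 1 mutineer ← the basement.  (the basement: 2O 1M; the rooftop: 4O 3M)
15. 1 officer and 1 mutineer → the rooftop.  (the basement: 1O 0M; the rooftop: 5O 4M)
16. 1 mutineer ← the basement.  (the basement: 1O 1M; the rooftop: 5O 3M)
17. 1 officer and 1 mutineer → the rooftop.  (the basement: 0O 0M; the rooftop: 6O 4M)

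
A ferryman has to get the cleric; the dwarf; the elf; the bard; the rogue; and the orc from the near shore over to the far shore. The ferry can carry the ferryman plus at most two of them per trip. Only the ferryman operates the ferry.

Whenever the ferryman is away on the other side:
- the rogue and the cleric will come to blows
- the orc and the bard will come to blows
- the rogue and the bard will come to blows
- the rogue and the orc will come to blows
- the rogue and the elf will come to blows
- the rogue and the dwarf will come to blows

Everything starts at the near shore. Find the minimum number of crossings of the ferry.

Counting alone: the ferryman can take at most 2 across per trip to the far shore, so moving all 6 needs at least 3 loaded trips out, with a return between consecutive ones — at least 5 crossings.
The safety rule pushes this higher. Following every safe sequence of crossings, the most of the 6 that can be at the far shore as the ferry arrives there on crossings 5, 7 is 4, 5 respectively — never all 6.
So no plan with fewer than 9 crossings exists, and this one achieves 9:
1. Ferryman goes to the far shore with the bard and the rogue.
2. Ferryman goes back to the near shore with the bard.
3. Ferryman goes to the far shore with the bard and the cleric.
4. Ferryman goes back to the near shore with the rogue.
5. Ferryman goes to the far shore with the dwarf and the rogue.
6. Ferryman goes back to the near shore with the rogue.
7. Ferryman goes to the far shore with the elf and the rogue.
8. Ferryman goes back to the near shore with the rogue.
9. Ferryman goes to the far shore with the orc and the rogue.

9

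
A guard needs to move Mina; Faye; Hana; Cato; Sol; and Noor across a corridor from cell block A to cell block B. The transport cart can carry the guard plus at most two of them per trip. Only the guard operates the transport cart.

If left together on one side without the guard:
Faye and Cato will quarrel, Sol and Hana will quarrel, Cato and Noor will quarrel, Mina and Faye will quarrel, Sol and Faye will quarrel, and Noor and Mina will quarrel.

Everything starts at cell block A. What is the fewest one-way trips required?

impossible

Whatever the first load, the items left behind include a forbidden pair without the guard. No opening move is safe, so no plan exists.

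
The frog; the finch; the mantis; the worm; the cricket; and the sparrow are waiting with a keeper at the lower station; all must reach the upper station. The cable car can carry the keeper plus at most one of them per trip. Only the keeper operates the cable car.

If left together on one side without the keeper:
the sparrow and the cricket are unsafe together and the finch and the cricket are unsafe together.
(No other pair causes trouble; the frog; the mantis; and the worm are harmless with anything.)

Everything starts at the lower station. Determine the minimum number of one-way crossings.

13

Counting alone: the keeper can take at most 1 across per trip to the upper station, so moving all 6 needs at least 6 loaded trips out, with a return between consecutive ones — at least 11 crossings.
The safety rule pushes this higher. Following every safe sequence of crossings, the most of the 6 that can be at the upper station as the cable car arrives there on crossing 11 is 5 — never all 6.
So no plan with fewer than 13 crossings exists, and this one achieves 13:
1. Keeper goes to the upper station with the cricket.
2. Keeper goes back to the lower station alone.
3. Keeper goes to the upper station with the frog.
4. Keeper goes back to the lower station alone.
5. Keeper goes to the upper station with the finch.
6. Keeper goes back to the lower station with the cricket.
7. Keeper goes to the upper station with the sparrow.
8. Keeper goes back to the lower station alone.
9. Keeper goes to the upper station with the mantis.
10. Keeper goes back to the lower station alone.
11. Keeper goes to the upper station with the worm.
12. Keeper goes back to the lower station alone.
13. Keeper goes to the upper station with the cricket.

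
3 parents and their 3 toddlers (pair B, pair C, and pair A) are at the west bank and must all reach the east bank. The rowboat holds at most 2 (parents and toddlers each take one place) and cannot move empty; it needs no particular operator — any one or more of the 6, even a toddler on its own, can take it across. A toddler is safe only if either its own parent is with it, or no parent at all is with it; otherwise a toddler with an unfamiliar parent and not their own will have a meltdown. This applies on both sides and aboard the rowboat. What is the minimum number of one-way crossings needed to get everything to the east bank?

11

Counting alone: each trip to the east bank takes at most 2 across and each return brings at least 1 back, so after t trips out (and t−1 returns) at most 2t − (t−1) of the 6 are across; that first reaches 6 at t = 5, so at least 9 crossings are needed.
The safety rule pushes this higher. Following every safe sequence of crossings, the most of the 6 that can be at the east bank as the rowboat arrives there on crossing 9 is 5 — never all 6.
So no plan with fewer than 11 crossings exists, and this one achieves 11:
1. parent B and toddler B cross → the east bank.
2. parent B crosses ← the west bank.
3. toddler A and toddler C cross → the east bank.
4. toddler B crosses ← the west bank.
5. parent A and parent C cross → the east bank.
6. parent C and toddler C cross ← the west bank.
7. parent B and parent C cross → the east bank.
8. toddler A crosses ← the west bank.
9. toddler B and toddler C cross → the east bank.
10. parent A crosses ← the west bank.
11. parent A and toddler A cross → the east bank.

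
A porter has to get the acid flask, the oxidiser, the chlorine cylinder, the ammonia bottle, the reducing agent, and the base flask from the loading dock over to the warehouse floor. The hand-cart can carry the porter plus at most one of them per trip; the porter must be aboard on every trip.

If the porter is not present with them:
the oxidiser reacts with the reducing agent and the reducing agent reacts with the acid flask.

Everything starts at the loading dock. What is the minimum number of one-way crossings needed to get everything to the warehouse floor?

13

Counting alone: the porter can take at most 1 across per trip to the warehouse floor, so moving all 6 needs at least 6 loaded trips out, with a return between consecutive ones — at least 11 crossings.
The safety rule pushes this higher. Following every safe sequence of crossings, the most of the 6 that can be at the warehouse floor as the hand-cart arrives there on crossing 11 is 5 — never all 6.
So no plan with fewer than 13 crossings exists, and this one achieves 13:
1. Porter goes to the warehouse floor with the reducing agent.  [the loading dock: the acid flask, the ammonia bottle, the base flask, the chlorine cylinder, the oxidiser | the warehouse floor: the reducing agent]
2. Porter goes back to the loading dock alone.  [the loading dock: the acid flask, the ammonia bottle, the base flask, the chlorine cylinder, the oxidiser | the warehouse floor: the reducing agent]
3. Porter goes to the warehouse floor with the acid flask.  [the loading dock: the ammonia bottle, the base flask, the chlorine cylinder, the oxidiser | the warehouse floor: the acid flask, the reducing agent]
4. Porter goes back to the loading dock with the reducing agent.  [the loading dock: the ammonia bottle, the base flask, the chlorine cylinder, the oxidiser, the reducing agent | the warehouse floor: the acid flask]
5. Porter goes to the warehouse floor with the oxidiser.  [the loading dock: the ammonia bottle, the base flask, the chlorine cylinder, the reducing agent | the warehouse floor: the acid flask, the oxidiser]
6. Porter goes back to the loading dock alone.  [the loading dock: the ammonia bottle, the base flask, the chlorine cylinder, the reducing agent | the warehouse floor: the acid flask, the oxidiser]
7. Porter goes to the warehouse floor with the chlorine cylinder.  [the loading dock: the ammonia bottle, the base flask, the reducing agent | the warehouse floor: the acid flask, the chlorine cylinder, the oxidiser]
8. Porter goes back to the loading dock alone.  [the loading dock: the ammonia bottle, the base flask, the reducing agent | the warehouse floor: the acid flask, the chlorine cylinder, the oxidiser]
9. Porter goes to the warehouse floor with the ammonia bottle.  [the loading dock: the base flask, the reducing agent | the warehouse floor: the acid flask, the ammonia bottle, the chlorine cylinder, the oxidiser]
10. Porter goes back to the loading dock alone.  [the loading dock: the base flask, the reducing agent | the warehouse floor: the acid flask, the ammonia bottle, the chlorine cylinder, the oxidiser]
11. Porter goes to the warehouse floor with the base flask.  [the loading dock: the reducing agent | the warehouse floor: the acid flask, the ammonia bottle, the base flask, the chlorine cylinder, the oxidiser]
12. Porter goes back to the loading dock alone.  [the loading dock: the reducing agent | the warehouse floor: the acid flask, the ammonia bottle, the base flask, the chlorine cylinder, the oxidiser]
13. Porter goes to the warehouse floor with the reducing agent.  [the loading dock: — | the warehouse floor: the acid flask, the ammonia bottle, the base flask, the chlorine cylinder, the oxidiser, the reducing agent]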